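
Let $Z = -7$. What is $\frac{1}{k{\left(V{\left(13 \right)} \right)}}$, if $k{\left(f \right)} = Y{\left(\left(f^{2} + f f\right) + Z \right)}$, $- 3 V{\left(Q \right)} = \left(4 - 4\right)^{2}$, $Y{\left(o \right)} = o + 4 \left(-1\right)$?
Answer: $- \frac{1}{11} \approx -0.090909$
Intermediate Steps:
$Y{\left(o \right)} = -4 + o$ ($Y{\left(o \right)} = o - 4 = -4 + o$)
$V{\left(Q \right)} = 0$ ($V{\left(Q \right)} = - \frac{\left(4 - 4\right)^{2}}{3} = - \frac{0^{2}}{3} = \left(- \frac{1}{3}\right) 0 = 0$)
$k{\left(f \right)} = -11 + 2 f^{2}$ ($k{\left(f \right)} = -4 - \left(7 - f^{2} - f f\right) = -4 + \left(\left(f^{2} + f^{2}\right) - 7\right) = -4 + \left(2 f^{2} - 7\right) = -4 + \left(-7 + 2 f^{2}\right) = -11 + 2 f^{2}$)
$\frac{1}{k{\left(V{\left(13 \right)} \right)}} = \frac{1}{-11 + 2 \cdot 0^{2}} = \frac{1}{-11 + 2 \cdot 0} = \frac{1}{-11 + 0} = \frac{1}{-11} = - \frac{1}{11}$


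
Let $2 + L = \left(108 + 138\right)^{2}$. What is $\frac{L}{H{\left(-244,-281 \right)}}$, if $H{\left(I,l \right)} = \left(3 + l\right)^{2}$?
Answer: $\frac{30257}{38642} \approx 0.78301$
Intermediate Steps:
$L = 60514$ ($L = -2 + \left(108 + 138\right)^{2} = -2 + 246^{2} = -2 + 60516 = 60514$)
$\frac{L}{H{\left(-244,-281 \right)}} = \frac{60514}{\left(3 - 281\right)^{2}} = \frac{60514}{\left(-278\right)^{2}} = \frac{60514}{77284} = 60514 \cdot \frac{1}{77284} = \frac{30257}{38642}$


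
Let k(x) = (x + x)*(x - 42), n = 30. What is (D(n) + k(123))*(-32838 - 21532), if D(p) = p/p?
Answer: -1083430990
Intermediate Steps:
k(x) = 2*x*(-42 + x) (k(x) = (2*x)*(-42 + x) = 2*x*(-42 + x))
D(p) = 1
(D(n) + k(123))*(-32838 - 21532) = (1 + 2*123*(-42 + 123))*(-32838 - 21532) = (1 + 2*123*81)*(-54370) = (1 + 19926)*(-54370) = 19927*(-54370) = -1083430990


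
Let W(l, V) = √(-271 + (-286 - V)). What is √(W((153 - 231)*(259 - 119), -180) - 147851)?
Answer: √(-147851 + I*√377) ≈ 0.025 + 384.51*I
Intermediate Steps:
W(l, V) = √(-557 - V)
√(W((153 - 231)*(259 - 119), -180) - 147851) = √(√(-557 - 1*(-180)) - 147851) = √(√(-557 + 180) - 147851) = √(√(-377) - 147851) = √(I*√377 - 147851) = √(-147851 + I*√377)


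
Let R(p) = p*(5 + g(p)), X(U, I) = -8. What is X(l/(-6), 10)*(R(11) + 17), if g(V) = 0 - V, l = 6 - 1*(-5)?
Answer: 392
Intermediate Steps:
l = 11 (l = 6 + 5 = 11)
g(V) = -V
R(p) = p*(5 - p)
X(l/(-6), 10)*(R(11) + 17) = -8*(11*(5 - 1*11) + 17) = -8*(11*(5 - 11) + 17) = -8*(11*(-6) + 17) = -8*(-66 + 17) = -8*(-49) = 392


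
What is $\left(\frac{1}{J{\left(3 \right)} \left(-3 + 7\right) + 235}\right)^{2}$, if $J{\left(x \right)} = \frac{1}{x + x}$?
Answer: $\frac{9}{499849} \approx 1.8005 \cdot 10^{-5}$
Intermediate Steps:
$J{\left(x \right)} = \frac{1}{2 x}$
$\left(\frac{1}{J{\left(3 \right)} \left(-3 + 7\right) + 235}\right)^{2} = \left(\frac{1}{\frac{1}{2 \cdot 3} \left(-3 + 7\right) + 235}\right)^{2} = \left(\frac{1}{\frac{1}{2} \cdot \frac{1}{3} \cdot 4 + 235}\right)^{2} = \left(\frac{1}{\frac{1}{6} \cdot 4 + 235}\right)^{2} = \left(\frac{1}{\frac{2}{3} + 235}\right)^{2} = \left(\frac{1}{\frac{707}{3}}\right)^{2} = \left(\frac{3}{707}\right)^{2} = \frac{9}{499849}$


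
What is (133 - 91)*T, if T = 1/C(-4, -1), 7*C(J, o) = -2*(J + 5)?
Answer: -147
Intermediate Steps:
C(J, o) = -10/7 - 2*J/7 (C(J, o) = (-2*(J + 5))/7 = (-2*(5 + J))/7 = (-10 - 2*J)/7 = -10/7 - 2*J/7)
T = -7/2 (T = 1/(-10/7 - 2/7*(-4)) = 1/(-10/7 + 8/7) = 1/(-2/7) = -7/2 ≈ -3.5000)
(133 - 91)*T = (133 - 91)*(-7/2) = 42*(-7/2) = -147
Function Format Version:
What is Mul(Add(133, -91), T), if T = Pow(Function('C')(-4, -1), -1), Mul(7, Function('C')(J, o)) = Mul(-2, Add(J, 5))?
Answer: -147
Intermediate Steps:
Function('C')(J, o) = Add(Rational(-10, 7), Mul(Rational(-2, 7), J)) (Function('C')(J, o) = Mul(Rational(1, 7), Mul(-2, Add(J, 5))) = Mul(Rational(1, 7), Mul(-2, Add(5, J))) = Mul(Rational(1, 7), Add(-10, Mul(-2, J))) = Add(Rational(-10, 7), Mul(Rational(-2, 7), J)))
T = Rational(-7, 2) (T = Pow(Add(Rational(-10, 7), Mul(Rational(-2, 7), -4)), -1) = Pow(Add(Rational(-10, 7), Rational(8, 7)), -1) = Pow(Rational(-2, 7), -1) = Rational(-7, 2) ≈ -3.5000)
Mul(Add(133, -91), T) = Mul(Add(133, -91), Rational(-7, 2)) = Mul(42, Rational(-7, 2)) = -147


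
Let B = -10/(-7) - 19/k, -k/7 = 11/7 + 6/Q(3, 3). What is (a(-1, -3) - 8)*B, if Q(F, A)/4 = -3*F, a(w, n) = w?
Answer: -12492/413 ≈ -30.247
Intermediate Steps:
Q(F, A) = -12*F (Q(F, A) = 4*(-3*F) = -12*F)
k = -59/6 (k = -7*(11/7 + 6/((-12*3))) = -7*(11*(⅐) + 6/(-36)) = -7*(11/7 + 6*(-1/36)) = -7*(11/7 - ⅙) = -7*59/42 = -59/6 ≈ -9.8333)
B = 1388/413 (B = -10/(-7) - 19/(-59/6) = -10*(-⅐) - 19*(-6/59) = 10/7 + 114/59 = 1388/413 ≈ 3.3608)
(a(-1, -3) - 8)*B = (-1 - 8)*(1388/413) = -9*1388/413 = -12492/413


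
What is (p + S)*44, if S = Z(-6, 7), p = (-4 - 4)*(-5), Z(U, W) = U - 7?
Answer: 1188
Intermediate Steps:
Z(U, W) = -7 + U
p = 40 (p = -8*(-5) = 40)
S = -13 (S = -7 - 6 = -13)
(p + S)*44 = (40 - 13)*44 = 27*44 = 1188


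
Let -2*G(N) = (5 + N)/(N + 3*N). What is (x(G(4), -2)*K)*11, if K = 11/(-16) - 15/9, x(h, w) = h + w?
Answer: 90739/1536 ≈ 59.075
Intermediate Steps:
G(N) = -(5 + N)/(8*N) (G(N) = -(5 + N)/(2*(N + 3*N)) = -(5 + N)/(2*(4*N)) = -(5 + N)*1/(4*N)/2 = -(5 + N)/(8*N))
K = -113/48 (K = 11*(-1/16) - 15*⅑ = -11/16 - 5/3 = -113/48 ≈ -2.3542)
(x(G(4), -2)*K)*11 = (((⅛)*(-5 - 1*4)/4 - 2)*(-113/48))*11 = (((⅛)*(¼)*(-5 - 4) - 2)*(-113/48))*11 = (((⅛)*(¼)*(-9) - 2)*(-113/48))*11 = ((-9/32 - 2)*(-113/48))*11 = -73/32*(-113/48)*11 = (8249/1536)*11 = 90739/1536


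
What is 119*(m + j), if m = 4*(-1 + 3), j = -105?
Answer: -11543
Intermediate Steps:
m = 8 (m = 4*2 = 8)
119*(m + j) = 119*(8 - 105) = 119*(-97) = -11543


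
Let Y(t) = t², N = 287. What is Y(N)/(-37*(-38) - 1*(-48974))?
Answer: 82369/50380 ≈ 1.6350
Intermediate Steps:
Y(N)/(-37*(-38) - 1*(-48974)) = 287²/(-37*(-38) - 1*(-48974)) = 82369/(1406 + 48974) = 82369/50380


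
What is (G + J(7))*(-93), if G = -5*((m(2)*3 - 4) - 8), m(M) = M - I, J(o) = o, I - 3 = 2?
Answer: -10416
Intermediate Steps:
I = 5 (I = 3 + 2 = 5)
m(M) = -5 + M (m(M) = M - 1*5 = M - 5 = -5 + M)
G = 105 (G = -5*(((-5 + 2)*3 - 4) - 8) = -5*((-3*3 - 4) - 8) = -5*((-9 - 4) - 8) = -5*(-13 - 8) = -5*(-21) = 105)
(G + J(7))*(-93) = (105 + 7)*(-93) = 112*(-93) = -10416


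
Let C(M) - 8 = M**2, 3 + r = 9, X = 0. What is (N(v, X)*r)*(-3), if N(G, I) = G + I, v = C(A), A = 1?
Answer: -162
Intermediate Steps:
r = 6 (r = -3 + 9 = 6)
C(M) = 8 + M**2
v = 9 (v = 8 + 1**2 = 8 + 1 = 9)
(N(v, X)*r)*(-3) = ((9 + 0)*6)*(-3) = (9*6)*(-3) = 54*(-3) = -162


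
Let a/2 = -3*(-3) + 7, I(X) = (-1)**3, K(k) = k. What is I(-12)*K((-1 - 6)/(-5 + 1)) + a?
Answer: 121/4 ≈ 30.250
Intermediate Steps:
I(X) = -1
a = 32 (a = 2*(-3*(-3) + 7) = 2*(9 + 7) = 2*16 = 32)
I(-12)*K((-1 - 6)/(-5 + 1)) + a = -(-1 - 6)/(-5 + 1) + 32 = -(-7)/(-4) + 32 = -(-7)*(-1)/4 + 32 = -1*7/4 + 32 = -7/4 + 32 = 121/4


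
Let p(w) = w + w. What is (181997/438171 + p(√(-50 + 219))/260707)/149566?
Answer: 47459284325/17085559371396702 ≈ 2.7777e-6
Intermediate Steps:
p(w) = 2*w
(181997/438171 + p(√(-50 + 219))/260707)/149566 = (181997/438171 + (2*√(-50 + 219))/260707)/149566 = (181997*(1/438171) + (2*√169)*(1/260707))*(1/149566) = (181997/438171 + (2*13)*(1/260707))*(1/149566) = (181997/438171 + 26*(1/260707))*(1/149566) = (181997/438171 + 26/260707)*(1/149566) = (47459284325/114234246897)*(1/149566) = 47459284325/17085559371396702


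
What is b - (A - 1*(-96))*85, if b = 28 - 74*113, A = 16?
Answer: -17854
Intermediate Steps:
b = -8334 (b = 28 - 8362 = -8334)
b - (A - 1*(-96))*85 = -8334 - (16 - 1*(-96))*85 = -8334 - (16 + 96)*85 = -8334 - 112*85 = -8334 - 1*9520 = -8334 - 9520 = -17854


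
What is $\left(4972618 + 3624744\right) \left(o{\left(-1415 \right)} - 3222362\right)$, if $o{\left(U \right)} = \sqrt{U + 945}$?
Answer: $-27703812609044 + 8597362 i \sqrt{470} \approx -2.7704 \cdot 10^{13} + 1.8639 \cdot 10^{8} i$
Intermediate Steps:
$o{\left(U \right)} = \sqrt{945 + U}$
$\left(4972618 + 3624744\right) \left(o{\left(-1415 \right)} - 3222362\right) = \left(4972618 + 3624744\right) \left(\sqrt{945 - 1415} - 3222362\right) = 8597362 \left(\sqrt{-470} - 3222362\right) = 8597362 \left(i \sqrt{470} - 3222362\right) = 8597362 \left(-3222362 + i \sqrt{470}\right) = -27703812609044 + 8597362 i \sqrt{470}$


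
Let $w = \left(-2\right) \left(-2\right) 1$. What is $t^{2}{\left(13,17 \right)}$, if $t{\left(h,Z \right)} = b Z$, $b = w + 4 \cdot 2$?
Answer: $41616$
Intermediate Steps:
$w = 4$ ($w = 4 \cdot 1 = 4$)
$b = 12$ ($b = 4 + 4 \cdot 2 = 4 + 8 = 12$)
$t{\left(h,Z \right)} = 12 Z$
$t^{2}{\left(13,17 \right)} = \left(12 \cdot 17\right)^{2} = 204^{2} = 41616$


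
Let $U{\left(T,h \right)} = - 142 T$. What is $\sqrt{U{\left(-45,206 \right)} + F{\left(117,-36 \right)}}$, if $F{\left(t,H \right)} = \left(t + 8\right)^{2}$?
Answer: $\sqrt{22015} \approx 148.37$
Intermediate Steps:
$F{\left(t,H \right)} = \left(8 + t\right)^{2}$
$\sqrt{U{\left(-45,206 \right)} + F{\left(117,-36 \right)}} = \sqrt{\left(-142\right) \left(-45\right) + \left(8 + 117\right)^{2}} = \sqrt{6390 + 125^{2}} = \sqrt{6390 + 15625} = \sqrt{22015}$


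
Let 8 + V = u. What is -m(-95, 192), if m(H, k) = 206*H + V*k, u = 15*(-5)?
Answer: 35506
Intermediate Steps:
u = -75
V = -83 (V = -8 - 75 = -83)
m(H, k) = -83*k + 206*H (m(H, k) = 206*H - 83*k = -83*k + 206*H)
-m(-95, 192) = -(-83*192 + 206*(-95)) = -(-15936 - 19570) = -1*(-35506) = 35506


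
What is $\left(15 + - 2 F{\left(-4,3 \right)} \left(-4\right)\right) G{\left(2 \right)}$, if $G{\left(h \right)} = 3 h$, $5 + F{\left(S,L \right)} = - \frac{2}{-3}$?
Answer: $-118$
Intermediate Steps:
$F{\left(S,L \right)} = - \frac{13}{3}$ ($F{\left(S,L \right)} = -5 - \frac{2}{-3} = -5 - - \frac{2}{3} = -5 + \frac{2}{3} = - \frac{13}{3}$)
$\left(15 + - 2 F{\left(-4,3 \right)} \left(-4\right)\right) G{\left(2 \right)} = \left(15 + \left(-2\right) \left(- \frac{13}{3}\right) \left(-4\right)\right) 3 \cdot 2 = \left(15 + \frac{26}{3} \left(-4\right)\right) 6 = \left(15 - \frac{104}{3}\right) 6 = \left(- \frac{59}{3}\right) 6 = -118$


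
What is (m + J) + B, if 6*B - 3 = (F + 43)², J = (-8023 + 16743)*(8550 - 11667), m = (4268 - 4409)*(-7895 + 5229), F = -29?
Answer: -160825805/6 ≈ -2.6804e+7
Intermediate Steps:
m = 375906 (m = -141*(-2666) = 375906)
J = -27180240 (J = 8720*(-3117) = -27180240)
B = 199/6 (B = ½ + (-29 + 43)²/6 = ½ + (⅙)*14² = ½ + (⅙)*196 = ½ + 98/3 = 199/6 ≈ 33.167)
(m + J) + B = (375906 - 27180240) + 199/6 = -26804334 + 199/6 = -160825805/6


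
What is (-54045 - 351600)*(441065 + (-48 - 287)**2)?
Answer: -224439322050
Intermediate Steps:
(-54045 - 351600)*(441065 + (-48 - 287)**2) = -405645*(441065 + (-335)**2) = -405645*(441065 + 112225) = -405645*553290 = -224439322050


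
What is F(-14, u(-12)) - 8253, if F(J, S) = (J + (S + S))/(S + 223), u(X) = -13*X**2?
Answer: -13605439/1649 ≈ -8250.7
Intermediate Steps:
F(J, S) = (J + 2*S)/(223 + S)
F(-14, u(-12)) - 8253 = (-14 + 2*(-13*(-12)**2))/(223 - 13*(-12)**2) - 8253 = (-14 + 2*(-13*144))/(223 - 13*144) - 8253 = (-14 + 2*(-1872))/(223 - 1872) - 8253 = (-14 - 3744)/(-1649) - 8253 = -1/1649*(-3758) - 8253 = 3758/1649 - 8253 = -13605439/1649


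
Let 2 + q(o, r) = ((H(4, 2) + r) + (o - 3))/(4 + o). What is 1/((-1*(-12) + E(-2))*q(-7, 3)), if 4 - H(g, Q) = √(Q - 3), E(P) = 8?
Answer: -9/200 - 3*I/200 ≈ -0.045 - 0.015*I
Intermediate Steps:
H(g, Q) = 4 - √(-3 + Q) (H(g, Q) = 4 - √(Q - 3) = 4 - √(-3 + Q))
q(o, r) = -2 + (1 + o + r - I)/(4 + o) (q(o, r) = -2 + (((4 - √(-3 + 2)) + r) + (o - 3))/(4 + o) = -2 + (((4 - √(-1)) + r) + (-3 + o))/(4 + o) = -2 + (((4 - I) + r) + (-3 + o))/(4 + o) = -2 + ((4 + r - I) + (-3 + o))/(4 + o) = -2 + (1 + o + r - I)/(4 + o))
1/((-1*(-12) + E(-2))*q(-7, 3)) = 1/((-1*(-12) + 8)*((-7 + 3 - I - 1*(-7))/(4 - 7))) = 1/((12 + 8)*((-7 + 3 - I + 7)/(-3))) = 1/(20*(-(3 - I)/3)) = 1/(20*(-1 + I/3)) = 1/(-20 + 20*I/3) = 9*(-20 - 20*I/3)/4000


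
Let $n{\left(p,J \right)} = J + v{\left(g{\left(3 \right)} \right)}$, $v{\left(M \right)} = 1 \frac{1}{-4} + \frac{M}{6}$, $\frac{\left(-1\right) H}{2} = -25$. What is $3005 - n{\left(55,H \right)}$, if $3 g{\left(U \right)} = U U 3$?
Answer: $\frac{11815}{4} \approx 2953.8$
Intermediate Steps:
$g{\left(U \right)} = U^{2}$ ($g{\left(U \right)} = \frac{U U 3}{3} = \frac{U^{2} \cdot 3}{3} = \frac{3 U^{2}}{3} = U^{2}$)
$H = 50$ ($H = \left(-2\right) \left(-25\right) = 50$)
$v{\left(M \right)} = - \frac{1}{4} + \frac{M}{6}$ ($v{\left(M \right)} = 1 \left(- \frac{1}{4}\right) + M \frac{1}{6} = - \frac{1}{4} + \frac{M}{6}$)
$n{\left(p,J \right)} = \frac{5}{4} + J$ ($n{\left(p,J \right)} = J - \left(\frac{1}{4} - \frac{3^{2}}{6}\right) = J + \left(- \frac{1}{4} + \frac{1}{6} \cdot 9\right) = J + \left(- \frac{1}{4} + \frac{3}{2}\right) = J + \frac{5}{4} = \frac{5}{4} + J$)
$3005 - n{\left(55,H \right)} = 3005 - \left(\frac{5}{4} + 50\right) = 3005 - \frac{205}{4} = \frac{11815}{4}$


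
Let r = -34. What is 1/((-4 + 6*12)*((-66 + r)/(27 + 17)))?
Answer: -11/1700 ≈ -0.0064706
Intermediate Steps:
1/((-4 + 6*12)*((-66 + r)/(27 + 17))) = 1/((-4 + 6*12)*((-66 - 34)/(27 + 17))) = 1/((-4 + 72)*(-100/44)) = 1/(68*(-100*1/44)) = 1/(68*(-25/11)) = 1/(-1700/11) = -11/1700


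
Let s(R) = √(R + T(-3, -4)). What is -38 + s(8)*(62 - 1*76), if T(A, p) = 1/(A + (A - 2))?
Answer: -38 - 21*√14/2 ≈ -77.287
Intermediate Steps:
T(A, p) = 1/(-2 + 2*A) (T(A, p) = 1/(A + (-2 + A)) = 1/(-2 + 2*A))
s(R) = √(-⅛ + R) (s(R) = √(R + 1/(2*(-1 - 3))) = √(R + (½)/(-4)) = √(R + (½)*(-¼)) = √(R - ⅛) = √(-⅛ + R))
-38 + s(8)*(62 - 1*76) = -38 + (√(-2 + 16*8)/4)*(62 - 1*76) = -38 + (√(-2 + 128)/4)*(62 - 76) = -38 + (√126/4)*(-14) = -38 + ((3*√14)/4)*(-14) = -38 + (3*√14/4)*(-14) = -38 - 21*√14/2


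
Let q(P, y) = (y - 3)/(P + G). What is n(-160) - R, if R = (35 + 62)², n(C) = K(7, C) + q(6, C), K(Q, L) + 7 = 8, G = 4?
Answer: -94243/10 ≈ -9424.3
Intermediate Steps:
K(Q, L) = 1 (K(Q, L) = -7 + 8 = 1)
q(P, y) = (-3 + y)/(4 + P) (q(P, y) = (y - 3)/(P + 4) = (-3 + y)/(4 + P))
n(C) = 7/10 + C/10 (n(C) = 1 + (-3 + C)/(4 + 6) = 1 + (-3 + C)/10 = 1 + (-3/10 + C/10) = 7/10 + C/10)
R = 9409 (R = 97² = 9409)
n(-160) - R = (7/10 + (⅒)*(-160)) - 1*9409 = (7/10 - 16) - 9409 = -153/10 - 9409 = -94243/10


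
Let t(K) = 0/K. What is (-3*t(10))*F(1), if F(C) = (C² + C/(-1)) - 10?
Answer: 0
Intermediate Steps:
F(C) = -10 + C² - C (F(C) = (C² - C) - 10 = -10 + C² - C)
t(K) = 0
(-3*t(10))*F(1) = (-3*0)*(-10 + 1² - 1*1) = 0*(-10 + 1 - 1) = 0*(-10) = 0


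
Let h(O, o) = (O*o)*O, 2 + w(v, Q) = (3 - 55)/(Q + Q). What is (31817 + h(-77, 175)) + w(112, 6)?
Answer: 3208157/3 ≈ 1.0694e+6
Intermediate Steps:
w(v, Q) = -2 - 26/Q (w(v, Q) = -2 + (3 - 55)/(Q + Q) = -2 - 52*1/(2*Q) = -2 - 26/Q)
h(O, o) = o*O²
(31817 + h(-77, 175)) + w(112, 6) = (31817 + 175*(-77)²) + (-2 - 26/6) = (31817 + 175*5929) + (-2 - 26*⅙) = (31817 + 1037575) + (-2 - 13/3) = 1069392 - 19/3 = 3208157/3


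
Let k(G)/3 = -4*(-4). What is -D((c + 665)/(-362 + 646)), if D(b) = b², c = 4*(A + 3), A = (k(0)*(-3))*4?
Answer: -2647129/80656 ≈ -32.820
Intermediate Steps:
k(G) = 48 (k(G) = 3*(-4*(-4)) = 3*16 = 48)
A = -576 (A = (48*(-3))*4 = -144*4 = -576)
c = -2292 (c = 4*(-576 + 3) = 4*(-573) = -2292)
-D((c + 665)/(-362 + 646)) = -((-2292 + 665)/(-362 + 646))² = -(-1627/284)² = -1*2647129/80656 = -2647129/80656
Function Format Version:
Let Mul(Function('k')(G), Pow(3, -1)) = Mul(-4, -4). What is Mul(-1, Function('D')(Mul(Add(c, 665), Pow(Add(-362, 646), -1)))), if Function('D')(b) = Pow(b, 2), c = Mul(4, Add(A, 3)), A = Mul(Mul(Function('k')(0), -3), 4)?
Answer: Rational(-2647129, 80656) ≈ -32.820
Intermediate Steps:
Function('k')(G) = 48 (Function('k')(G) = Mul(3, Mul(-4, -4)) = Mul(3, 16) = 48)
A = -576 (A = Mul(Mul(48, -3), 4) = Mul(-144, 4) = -576)
c = -2292 (c = Mul(4, Add(-576, 3)) = Mul(4, -573) = -2292)
Mul(-1, Function('D')(Mul(Add(c, 665), Pow(Add(-362, 646), -1)))) = Mul(-1, Pow(Mul(Add(-2292, 665), Pow(Add(-362, 646), -1)), 2)) = Mul(-1, Pow(Mul(-1627, Pow(284, -1)), 2)) = Mul(-1, Pow(Mul(-1627, Rational(1, 284)), 2)) = Mul(-1, Pow(Rational(-1627, 284), 2)) = Mul(-1, Rational(2647129, 80656)) = Rational(-2647129, 80656)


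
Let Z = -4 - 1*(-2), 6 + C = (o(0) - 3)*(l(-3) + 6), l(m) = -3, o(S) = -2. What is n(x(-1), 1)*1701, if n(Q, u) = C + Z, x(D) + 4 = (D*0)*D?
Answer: -39123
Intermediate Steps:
x(D) = -4 (x(D) = -4 + (D*0)*D = -4 + 0*D = -4 + 0 = -4)
C = -21 (C = -6 + (-2 - 3)*(-3 + 6) = -6 - 5*3 = -6 - 15 = -21)
Z = -2 (Z = -4 + 2 = -2)
n(Q, u) = -23 (n(Q, u) = -21 - 2 = -23)
n(x(-1), 1)*1701 = -23*1701 = -39123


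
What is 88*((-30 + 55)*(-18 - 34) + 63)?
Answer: -108856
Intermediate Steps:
88*((-30 + 55)*(-18 - 34) + 63) = 88*(25*(-52) + 63) = 88*(-1300 + 63) = 88*(-1237) = -108856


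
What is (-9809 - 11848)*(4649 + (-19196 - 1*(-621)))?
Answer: 301595382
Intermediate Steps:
(-9809 - 11848)*(4649 + (-19196 - 1*(-621))) = -21657*(4649 + (-19196 + 621)) = -21657*(4649 - 18575) = -21657*(-13926) = 301595382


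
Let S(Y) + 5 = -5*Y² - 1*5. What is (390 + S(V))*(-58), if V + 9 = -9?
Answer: 71920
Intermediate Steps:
V = -18 (V = -9 - 9 = -18)
S(Y) = -10 - 5*Y² (S(Y) = -5 + (-5*Y² - 1*5) = -5 + (-5*Y² - 5) = -5 + (-5 - 5*Y²) = -10 - 5*Y²)
(390 + S(V))*(-58) = (390 + (-10 - 5*(-18)²))*(-58) = (390 + (-10 - 5*324))*(-58) = (390 + (-10 - 1620))*(-58) = (390 - 1630)*(-58) = -1240*(-58) = 71920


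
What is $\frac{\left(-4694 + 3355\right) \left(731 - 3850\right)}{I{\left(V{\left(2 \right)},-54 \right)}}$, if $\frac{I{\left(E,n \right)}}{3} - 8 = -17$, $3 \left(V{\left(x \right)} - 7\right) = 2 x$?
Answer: $- \frac{4176341}{27} \approx -1.5468 \cdot 10^{5}$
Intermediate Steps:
$V{\left(x \right)} = 7 + \frac{2 x}{3}$
$I{\left(E,n \right)} = -27$ ($I{\left(E,n \right)} = 24 + 3 \left(-17\right) = 24 - 51 = -27$)
$\frac{\left(-4694 + 3355\right) \left(731 - 3850\right)}{I{\left(V{\left(2 \right)},-54 \right)}} = \frac{\left(-4694 + 3355\right) \left(731 - 3850\right)}{-27} = \left(-1339\right) \left(-3119\right) \left(- \frac{1}{27}\right) = 4176341 \left(- \frac{1}{27}\right) = - \frac{4176341}{27}$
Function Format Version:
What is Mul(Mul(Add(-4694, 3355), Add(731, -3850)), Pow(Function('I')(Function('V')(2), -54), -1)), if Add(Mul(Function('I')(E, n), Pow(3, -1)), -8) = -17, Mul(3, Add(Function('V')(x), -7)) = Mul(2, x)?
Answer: Rational(-4176341, 27) ≈ -1.5468e+5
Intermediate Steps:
Function('V')(x) = Add(7, Mul(Rational(2, 3), x)) (Function('V')(x) = Add(7, Mul(Rational(1, 3), Mul(2, x))) = Add(7, Mul(Rational(2, 3), x)))
Function('I')(E, n) = -27 (Function('I')(E, n) = Add(24, Mul(3, -17)) = Add(24, -51) = -27)
Mul(Mul(Add(-4694, 3355), Add(731, -3850)), Pow(Function('I')(Function('V')(2), -54), -1)) = Mul(Mul(Add(-4694, 3355), Add(731, -3850)), Pow(-27, -1)) = Mul(Mul(-1339, -3119), Rational(-1, 27)) = Mul(4176341, Rational(-1, 27)) = Rational(-4176341, 27)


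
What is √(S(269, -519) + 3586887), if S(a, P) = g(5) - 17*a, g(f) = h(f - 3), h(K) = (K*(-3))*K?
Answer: √3582302 ≈ 1892.7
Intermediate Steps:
h(K) = -3*K² (h(K) = (-3*K)*K = -3*K²)
g(f) = -3*(-3 + f)² (g(f) = -3*(f - 3)² = -3*(-3 + f)²)
S(a, P) = -12 - 17*a (S(a, P) = -3*(-3 + 5)² - 17*a = -3*2² - 17*a = -3*4 - 17*a = -12 - 17*a)
√(S(269, -519) + 3586887) = √((-12 - 17*269) + 3586887) = √((-12 - 4573) + 3586887) = √(-4585 + 3586887) = √3582302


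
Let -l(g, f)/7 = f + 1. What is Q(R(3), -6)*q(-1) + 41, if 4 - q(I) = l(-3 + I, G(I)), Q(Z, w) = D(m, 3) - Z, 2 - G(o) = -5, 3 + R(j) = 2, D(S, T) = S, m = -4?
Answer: -139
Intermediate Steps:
R(j) = -1 (R(j) = -3 + 2 = -1)
G(o) = 7 (G(o) = 2 - 1*(-5) = 2 + 5 = 7)
Q(Z, w) = -4 - Z
l(g, f) = -7 - 7*f (l(g, f) = -7*(f + 1) = -7*(1 + f) = -7 - 7*f)
q(I) = 60 (q(I) = 4 - (-7 - 7*7) = 4 - (-7 - 49) = 4 - 1*(-56) = 4 + 56 = 60)
Q(R(3), -6)*q(-1) + 41 = (-4 - 1*(-1))*60 + 41 = (-4 + 1)*60 + 41 = -3*60 + 41 = -180 + 41 = -139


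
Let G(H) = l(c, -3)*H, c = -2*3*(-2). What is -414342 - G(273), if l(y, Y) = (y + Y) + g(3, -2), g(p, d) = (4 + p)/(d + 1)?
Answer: -414888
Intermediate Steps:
c = 12 (c = -6*(-2) = 12)
g(p, d) = (4 + p)/(1 + d)
l(y, Y) = -7 + Y + y (l(y, Y) = (y + Y) + (4 + 3)/(1 - 2) = (Y + y) + 7/(-1) = (Y + y) - 1*7 = (Y + y) - 7 = -7 + Y + y)
G(H) = 2*H (G(H) = (-7 - 3 + 12)*H = 2*H)
-414342 - G(273) = -414342 - 2*273 = -414342 - 1*546 = -414342 - 546 = -414888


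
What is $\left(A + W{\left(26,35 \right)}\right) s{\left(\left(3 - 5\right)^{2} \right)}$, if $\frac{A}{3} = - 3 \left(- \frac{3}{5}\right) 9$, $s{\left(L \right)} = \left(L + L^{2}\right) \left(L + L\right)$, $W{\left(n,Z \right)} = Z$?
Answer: $13376$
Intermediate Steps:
$s{\left(L \right)} = 2 L \left(L + L^{2}\right)$ ($s{\left(L \right)} = \left(L + L^{2}\right) 2 L = 2 L \left(L + L^{2}\right)$)
$A = \frac{243}{5}$ ($A = 3 - 3 \left(- \frac{3}{5}\right) 9 = 3 - 3 \left(\left(-3\right) \frac{1}{5}\right) 9 = 3 \left(-3\right) \left(- \frac{3}{5}\right) 9 = 3 \cdot \frac{9}{5} \cdot 9 = 3 \cdot \frac{81}{5} = \frac{243}{5} \approx 48.6$)
$\left(A + W{\left(26,35 \right)}\right) s{\left(\left(3 - 5\right)^{2} \right)} = \left(\frac{243}{5} + 35\right) 2 \left(\left(3 - 5\right)^{2}\right)^{2} \left(1 + \left(3 - 5\right)^{2}\right) = \frac{418 \cdot 2 \left(\left(-2\right)^{2}\right)^{2} \left(1 + \left(-2\right)^{2}\right)}{5} = \frac{418 \cdot 2 \cdot 4^{2} \left(1 + 4\right)}{5} = \frac{418 \cdot 2 \cdot 16 \cdot 5}{5} = \frac{418}{5} \cdot 160 = 13376$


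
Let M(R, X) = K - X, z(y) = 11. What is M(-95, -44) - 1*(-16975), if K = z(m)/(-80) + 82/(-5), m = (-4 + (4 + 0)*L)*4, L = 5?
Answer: 1360197/80 ≈ 17002.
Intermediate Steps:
m = 64 (m = (-4 + (4 + 0)*5)*4 = (-4 + 4*5)*4 = (-4 + 20)*4 = 16*4 = 64)
K = -1323/80 (K = 11/(-80) + 82/(-5) = 11*(-1/80) + 82*(-⅕) = -11/80 - 82/5 = -1323/80 ≈ -16.538)
M(R, X) = -1323/80 - X
M(-95, -44) - 1*(-16975) = (-1323/80 - 1*(-44)) - 1*(-16975) = (-1323/80 + 44) + 16975 = 2197/80 + 16975 = 1360197/80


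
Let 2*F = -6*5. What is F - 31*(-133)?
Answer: 4108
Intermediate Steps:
F = -15 (F = (-6*5)/2 = (1/2)*(-30) = -15)
F - 31*(-133) = -15 - 31*(-133) = -15 + 4123 = 4108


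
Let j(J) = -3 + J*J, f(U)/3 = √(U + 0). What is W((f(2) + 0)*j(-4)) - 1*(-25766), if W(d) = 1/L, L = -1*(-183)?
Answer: 4715179/183 ≈ 25766.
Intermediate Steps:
f(U) = 3*√U (f(U) = 3*√(U + 0) = 3*√U)
j(J) = -3 + J²
L = 183
W(d) = 1/183
W((f(2) + 0)*j(-4)) - 1*(-25766) = 1/183 - 1*(-25766) = 1/183 + 25766 = 4715179/183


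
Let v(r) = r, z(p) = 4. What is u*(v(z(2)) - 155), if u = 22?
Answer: -3322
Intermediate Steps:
u*(v(z(2)) - 155) = 22*(4 - 155) = 22*(-151) = -3322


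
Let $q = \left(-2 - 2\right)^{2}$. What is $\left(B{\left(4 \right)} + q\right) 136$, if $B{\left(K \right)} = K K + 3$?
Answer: $4760$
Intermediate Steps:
$B{\left(K \right)} = 3 + K^{2}$ ($B{\left(K \right)} = K^{2} + 3 = 3 + K^{2}$)
$q = 16$ ($q = \left(-4\right)^{2} = 16$)
$\left(B{\left(4 \right)} + q\right) 136 = \left(\left(3 + 4^{2}\right) + 16\right) 136 = \left(\left(3 + 16\right) + 16\right) 136 = \left(19 + 16\right) 136 = 35 \cdot 136 = 4760$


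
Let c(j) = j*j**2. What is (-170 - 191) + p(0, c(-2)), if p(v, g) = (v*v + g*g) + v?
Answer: -297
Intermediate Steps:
c(j) = j**3
p(v, g) = v + g**2 + v**2 (p(v, g) = (v**2 + g**2) + v = (g**2 + v**2) + v = v + g**2 + v**2)
(-170 - 191) + p(0, c(-2)) = (-170 - 191) + (0 + ((-2)**3)**2 + 0**2) = -361 + (0 + (-8)**2 + 0) = -361 + (0 + 64 + 0) = -361 + 64 = -297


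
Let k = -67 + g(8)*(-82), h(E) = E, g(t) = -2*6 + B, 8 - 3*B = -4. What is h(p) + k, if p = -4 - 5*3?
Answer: 570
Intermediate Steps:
B = 4 (B = 8/3 - 1/3*(-4) = 8/3 + 4/3 = 4)
g(t) = -8 (g(t) = -2*6 + 4 = -12 + 4 = -8)
p = -19 (p = -4 - 15 = -19)
k = 589 (k = -67 - 8*(-82) = -67 + 656 = 589)
h(p) + k = -19 + 589 = 570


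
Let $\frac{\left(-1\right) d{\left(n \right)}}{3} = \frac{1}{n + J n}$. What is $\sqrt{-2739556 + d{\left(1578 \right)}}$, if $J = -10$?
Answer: $\frac{i \sqrt{6821724562178}}{1578} \approx 1655.2 i$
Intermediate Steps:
$d{\left(n \right)} = \frac{1}{3 n}$ ($d{\left(n \right)} = - \frac{3}{n - 10 n} = - \frac{3}{\left(-9\right) n} = - 3 \left(- \frac{1}{9 n}\right) = \frac{1}{3 n}$)
$\sqrt{-2739556 + d{\left(1578 \right)}} = \sqrt{-2739556 + \frac{1}{3 \cdot 1578}} = \sqrt{-2739556 + \frac{1}{3} \cdot \frac{1}{1578}} = \sqrt{-2739556 + \frac{1}{4734}} = \sqrt{- \frac{12969058103}{4734}} = \frac{i \sqrt{6821724562178}}{1578}$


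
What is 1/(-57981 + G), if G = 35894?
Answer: -1/22087 ≈ -4.5275e-5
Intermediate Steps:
1/(-57981 + G) = 1/(-57981 + 35894) = 1/(-22087) = -1/22087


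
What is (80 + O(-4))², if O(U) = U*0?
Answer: 6400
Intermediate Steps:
O(U) = 0
(80 + O(-4))² = (80 + 0)² = 80² = 6400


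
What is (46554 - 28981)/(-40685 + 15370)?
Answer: -17573/25315 ≈ -0.69417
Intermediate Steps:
(46554 - 28981)/(-40685 + 15370) = 17573/(-25315) = 17573*(-1/25315) = -17573/25315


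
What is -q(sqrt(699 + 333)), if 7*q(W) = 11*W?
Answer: -22*sqrt(258)/7 ≈ -50.482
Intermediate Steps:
q(W) = 11*W/7 (q(W) = (11*W)/7 = 11*W/7)
-q(sqrt(699 + 333)) = -11*sqrt(699 + 333)/7 = -11*sqrt(1032)/7 = -11*2*sqrt(258)/7 = -22*sqrt(258)/7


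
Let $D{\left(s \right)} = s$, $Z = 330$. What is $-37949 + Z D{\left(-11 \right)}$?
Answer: $-41579$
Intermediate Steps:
$-37949 + Z D{\left(-11 \right)} = -37949 + 330 \left(-11\right) = -37949 - 3630 = -41579$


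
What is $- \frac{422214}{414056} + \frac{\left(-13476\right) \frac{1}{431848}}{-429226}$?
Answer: $- \frac{1222839780859719}{1199212210876442} \approx -1.0197$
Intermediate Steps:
$- \frac{422214}{414056} + \frac{\left(-13476\right) \frac{1}{431848}}{-429226} = \left(-422214\right) \frac{1}{414056} + \left(-13476\right) \frac{1}{431848} \left(- \frac{1}{429226}\right) = - \frac{211107}{207028} - - \frac{3369}{46340097412} = - \frac{211107}{207028} + \frac{3369}{46340097412} = - \frac{1222839780859719}{1199212210876442}$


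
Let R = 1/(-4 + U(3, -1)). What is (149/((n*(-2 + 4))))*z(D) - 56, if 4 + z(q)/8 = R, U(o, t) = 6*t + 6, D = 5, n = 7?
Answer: -2925/7 ≈ -417.86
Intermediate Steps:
U(o, t) = 6 + 6*t
R = -¼ (R = 1/(-4 + (6 + 6*(-1))) = 1/(-4 + (6 - 6)) = 1/(-4 + 0) = 1/(-4) = -¼ ≈ -0.25000)
z(q) = -34 (z(q) = -32 + 8*(-¼) = -32 - 2 = -34)
(149/((n*(-2 + 4))))*z(D) - 56 = (149/((7*(-2 + 4))))*(-34) - 56 = (149/((7*2)))*(-34) - 56 = (149/14)*(-34) - 56 = -2533/7 - 56 = -2925/7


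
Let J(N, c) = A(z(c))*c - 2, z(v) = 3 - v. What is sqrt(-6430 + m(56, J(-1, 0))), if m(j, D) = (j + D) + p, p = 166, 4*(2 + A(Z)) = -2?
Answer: 3*I*sqrt(690) ≈ 78.804*I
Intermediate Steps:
A(Z) = -5/2 (A(Z) = -2 + (1/4)*(-2) = -2 - 1/2 = -5/2)
J(N, c) = -2 - 5*c/2 (J(N, c) = -5*c/2 - 2 = -2 - 5*c/2)
m(j, D) = 166 + D + j (m(j, D) = (j + D) + 166 = (D + j) + 166 = 166 + D + j)
sqrt(-6430 + m(56, J(-1, 0))) = sqrt(-6430 + (166 + (-2 - 5/2*0) + 56)) = sqrt(-6430 + (166 + (-2 + 0) + 56)) = sqrt(-6430 + (166 - 2 + 56)) = sqrt(-6430 + 220) = sqrt(-6210) = 3*I*sqrt(690)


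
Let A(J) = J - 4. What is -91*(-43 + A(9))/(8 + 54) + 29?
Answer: 2628/31 ≈ 84.774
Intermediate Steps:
A(J) = -4 + J
-91*(-43 + A(9))/(8 + 54) + 29 = -91*(-43 + (-4 + 9))/(8 + 54) + 29 = -91*(-43 + 5)/62 + 29 = -(-3458)/62 + 29 = -91*(-19/31) + 29 = 1729/31 + 29 = 2628/31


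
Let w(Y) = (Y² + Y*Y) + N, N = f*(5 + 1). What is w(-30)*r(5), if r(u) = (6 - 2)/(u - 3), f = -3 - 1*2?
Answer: 3540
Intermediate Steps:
f = -5 (f = -3 - 2 = -5)
N = -30 (N = -5*(5 + 1) = -5*6 = -30)
w(Y) = -30 + 2*Y² (w(Y) = (Y² + Y*Y) - 30 = (Y² + Y²) - 30 = 2*Y² - 30 = -30 + 2*Y²)
r(u) = 4/(-3 + u)
w(-30)*r(5) = (-30 + 2*(-30)²)*(4/(-3 + 5)) = (-30 + 2*900)*(4/2) = (-30 + 1800)*(4*(½)) = 1770*2 = 3540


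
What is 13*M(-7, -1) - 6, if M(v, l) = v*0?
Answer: -6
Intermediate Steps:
M(v, l) = 0
13*M(-7, -1) - 6 = 13*0 - 6 = 0 - 6 = -6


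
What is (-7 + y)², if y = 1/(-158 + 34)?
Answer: 755161/15376 ≈ 49.113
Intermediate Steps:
y = -1/124 (y = 1/(-124) = -1/124 ≈ -0.0080645)
(-7 + y)² = (-7 - 1/124)² = (-869/124)² = 755161/15376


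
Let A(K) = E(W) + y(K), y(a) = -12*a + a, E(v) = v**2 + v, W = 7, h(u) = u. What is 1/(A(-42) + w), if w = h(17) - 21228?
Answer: -1/20693 ≈ -4.8326e-5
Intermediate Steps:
E(v) = v + v**2
y(a) = -11*a
w = -21211 (w = 17 - 21228 = -21211)
A(K) = 56 - 11*K (A(K) = 7*(1 + 7) - 11*K = 7*8 - 11*K = 56 - 11*K)
1/(A(-42) + w) = 1/((56 - 11*(-42)) - 21211) = 1/((56 + 462) - 21211) = 1/(518 - 21211) = 1/(-20693) = -1/20693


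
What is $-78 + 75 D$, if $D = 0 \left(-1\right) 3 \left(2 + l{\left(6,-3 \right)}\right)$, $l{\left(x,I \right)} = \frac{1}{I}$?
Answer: $-78$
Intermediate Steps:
$D = 0$ ($D = 0 \left(-1\right) 3 \left(2 + \frac{1}{-3}\right) = 0 \cdot 3 \left(2 - \frac{1}{3}\right) = 0 \cdot 3 \cdot \frac{5}{3} = 0 \cdot 5 = 0$)
$-78 + 75 D = -78 + 75 \cdot 0 = -78 + 0 = -78$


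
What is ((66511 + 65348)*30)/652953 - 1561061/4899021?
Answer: 874290516097/152325259953 ≈ 5.7396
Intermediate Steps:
((66511 + 65348)*30)/652953 - 1561061/4899021 = (131859*30)*(1/652953) - 1561061*1/4899021 = 3955770*(1/652953) - 1561061/4899021 = 188370/31093 - 1561061/4899021 = 874290516097/152325259953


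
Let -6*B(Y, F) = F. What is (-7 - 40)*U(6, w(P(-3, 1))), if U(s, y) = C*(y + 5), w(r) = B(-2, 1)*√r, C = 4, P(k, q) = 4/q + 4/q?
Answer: -940 + 188*√2/3 ≈ -851.38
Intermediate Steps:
B(Y, F) = -F/6
P(k, q) = 8/q
w(r) = -√r/6 (w(r) = (-⅙*1)*√r = -√r/6)
U(s, y) = 20 + 4*y (U(s, y) = 4*(y + 5) = 4*(5 + y) = 20 + 4*y)
(-7 - 40)*U(6, w(P(-3, 1))) = (-7 - 40)*(20 + 4*(-√8/6)) = -47*(20 + 4*(-2*√2/6)) = -47*(20 + 4*(-√2/3)) = -47*(20 - 4*√2/3) = -940 + 188*√2/3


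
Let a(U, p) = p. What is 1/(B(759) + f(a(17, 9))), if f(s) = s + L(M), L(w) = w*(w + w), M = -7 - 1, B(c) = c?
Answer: 1/896 ≈ 0.0011161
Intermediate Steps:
M = -8
L(w) = 2*w² (L(w) = w*(2*w) = 2*w²)
f(s) = 128 + s (f(s) = s + 2*(-8)² = s + 2*64 = s + 128 = 128 + s)
1/(B(759) + f(a(17, 9))) = 1/(759 + (128 + 9)) = 1/(759 + 137) = 1/896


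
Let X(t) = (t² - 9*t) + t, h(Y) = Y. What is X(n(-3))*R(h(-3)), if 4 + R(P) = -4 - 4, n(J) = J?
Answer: -396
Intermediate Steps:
X(t) = t² - 8*t
R(P) = -12 (R(P) = -4 + (-4 - 4) = -4 - 8 = -12)
X(n(-3))*R(h(-3)) = -3*(-8 - 3)*(-12) = -3*(-11)*(-12) = 33*(-12) = -396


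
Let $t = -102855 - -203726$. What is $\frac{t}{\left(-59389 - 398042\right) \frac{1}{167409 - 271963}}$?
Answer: $\frac{10546466534}{457431} \approx 23056.0$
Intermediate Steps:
$t = 100871$ ($t = -102855 + 203726 = 100871$)
$\frac{t}{\left(-59389 - 398042\right) \frac{1}{167409 - 271963}} = \frac{100871}{\left(-59389 - 398042\right) \frac{1}{167409 - 271963}} = \frac{100871}{\left(-457431\right) \frac{1}{-104554}} = \frac{100871}{\left(-457431\right) \left(- \frac{1}{104554}\right)} = \frac{100871}{\frac{457431}{104554}} = 100871 \cdot \frac{104554}{457431} = \frac{10546466534}{457431}$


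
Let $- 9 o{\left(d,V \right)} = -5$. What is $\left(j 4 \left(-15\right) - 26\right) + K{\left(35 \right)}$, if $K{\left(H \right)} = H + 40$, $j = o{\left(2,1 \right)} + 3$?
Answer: $- \frac{493}{3} \approx -164.33$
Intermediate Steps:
$o{\left(d,V \right)} = \frac{5}{9}$ ($o{\left(d,V \right)} = \left(- \frac{1}{9}\right) \left(-5\right) = \frac{5}{9}$)
$j = \frac{32}{9}$ ($j = \frac{5}{9} + 3 = \frac{32}{9} \approx 3.5556$)
$K{\left(H \right)} = 40 + H$
$\left(j 4 \left(-15\right) - 26\right) + K{\left(35 \right)} = \left(\frac{32}{9} \cdot 4 \left(-15\right) - 26\right) + \left(40 + 35\right) = \left(\frac{128}{9} \left(-15\right) - 26\right) + 75 = \left(- \frac{640}{3} - 26\right) + 75 = - \frac{718}{3} + 75 = - \frac{493}{3}$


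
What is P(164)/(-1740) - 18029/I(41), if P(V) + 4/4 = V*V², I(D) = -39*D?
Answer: -780191933/309140 ≈ -2523.8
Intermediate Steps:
P(V) = -1 + V³ (P(V) = -1 + V*V² = -1 + V³)
P(164)/(-1740) - 18029/I(41) = (-1 + 164³)/(-1740) - 18029/((-39*41)) = (-1 + 4410944)*(-1/1740) - 18029/(-1599) = 4410943*(-1/1740) - 18029*(-1/1599) = -4410943/1740 + 18029/1599 = -780191933/309140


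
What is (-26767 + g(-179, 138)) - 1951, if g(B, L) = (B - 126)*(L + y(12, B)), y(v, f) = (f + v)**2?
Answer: -8576953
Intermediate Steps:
g(B, L) = (-126 + B)*(L + (12 + B)**2) (g(B, L) = (B - 126)*(L + (B + 12)**2) = (-126 + B)*(L + (12 + B)**2))
(-26767 + g(-179, 138)) - 1951 = (-26767 + (-126*138 - 126*(12 - 179)**2 - 179*138 - 179*(12 - 179)**2)) - 1951 = (-26767 + (-17388 - 126*(-167)**2 - 24702 - 179*(-167)**2)) - 1951 = (-26767 + (-17388 - 126*27889 - 24702 - 179*27889)) - 1951 = (-26767 + (-17388 - 3514014 - 24702 - 4992131)) - 1951 = (-26767 - 8548235) - 1951 = -8575002 - 1951 = -8576953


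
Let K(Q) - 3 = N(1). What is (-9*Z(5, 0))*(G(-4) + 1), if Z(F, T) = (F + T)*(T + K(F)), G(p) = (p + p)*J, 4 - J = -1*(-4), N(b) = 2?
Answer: -225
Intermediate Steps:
J = 0 (J = 4 - (-1)*(-4) = 4 - 1*4 = 4 - 4 = 0)
G(p) = 0 (G(p) = (p + p)*0 = (2*p)*0 = 0)
K(Q) = 5 (K(Q) = 3 + 2 = 5)
Z(F, T) = (5 + T)*(F + T) (Z(F, T) = (F + T)*(T + 5) = (F + T)*(5 + T) = (5 + T)*(F + T))
(-9*Z(5, 0))*(G(-4) + 1) = (-9*(0**2 + 5*5 + 5*0 + 5*0))*(0 + 1) = -9*(0 + 25 + 0 + 0)*1 = -9*25*1 = -225*1 = -225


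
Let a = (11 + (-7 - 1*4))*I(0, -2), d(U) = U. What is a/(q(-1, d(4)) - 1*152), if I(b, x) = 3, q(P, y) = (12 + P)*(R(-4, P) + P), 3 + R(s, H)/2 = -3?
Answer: 0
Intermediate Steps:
R(s, H) = -12 (R(s, H) = -6 + 2*(-3) = -6 - 6 = -12)
q(P, y) = (-12 + P)*(12 + P) (q(P, y) = (12 + P)*(-12 + P) = (-12 + P)*(12 + P))
a = 0 (a = (11 + (-7 - 1*4))*3 = (11 + (-7 - 4))*3 = (11 - 11)*3 = 0*3 = 0)
a/(q(-1, d(4)) - 1*152) = 0/((-144 + (-1)²) - 1*152) = 0/((-144 + 1) - 152) = 0/(-143 - 152) = 0/(-295) = 0*(-1/295) = 0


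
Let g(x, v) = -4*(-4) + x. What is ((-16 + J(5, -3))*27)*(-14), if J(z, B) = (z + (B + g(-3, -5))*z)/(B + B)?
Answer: 9513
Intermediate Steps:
g(x, v) = 16 + x
J(z, B) = (z + z*(13 + B))/(2*B) (J(z, B) = (z + (B + (16 - 3))*z)/(B + B) = (z + (B + 13)*z)/((2*B)) = (z + (13 + B)*z)*(1/(2*B)) = (z + z*(13 + B))*(1/(2*B)) = (z + z*(13 + B))/(2*B))
((-16 + J(5, -3))*27)*(-14) = ((-16 + (½)*5*(14 - 3)/(-3))*27)*(-14) = ((-16 + (½)*5*(-⅓)*11)*27)*(-14) = ((-16 - 55/6)*27)*(-14) = -151/6*27*(-14) = -1359/2*(-14) = 9513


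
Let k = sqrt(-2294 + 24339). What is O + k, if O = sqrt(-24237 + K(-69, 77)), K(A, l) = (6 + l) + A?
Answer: sqrt(22045) + I*sqrt(24223) ≈ 148.48 + 155.64*I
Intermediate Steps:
K(A, l) = 6 + A + l
k = sqrt(22045) ≈ 148.48
O = I*sqrt(24223) (O = sqrt(-24237 + (6 - 69 + 77)) = sqrt(-24237 + 14) = sqrt(-24223) = I*sqrt(24223) ≈ 155.64*I)
O + k = I*sqrt(24223) + sqrt(22045) = sqrt(22045) + I*sqrt(24223)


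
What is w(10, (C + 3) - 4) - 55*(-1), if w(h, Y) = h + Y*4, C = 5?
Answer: 81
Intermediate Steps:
w(h, Y) = h + 4*Y
w(10, (C + 3) - 4) - 55*(-1) = (10 + 4*((5 + 3) - 4)) - 55*(-1) = (10 + 4*(8 - 4)) + 55 = (10 + 4*4) + 55 = (10 + 16) + 55 = 26 + 55 = 81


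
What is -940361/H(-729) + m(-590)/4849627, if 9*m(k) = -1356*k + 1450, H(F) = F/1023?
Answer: 1555096454153557/1178459361 ≈ 1.3196e+6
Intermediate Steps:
H(F) = F/1023 (H(F) = F*(1/1023) = F/1023)
m(k) = 1450/9 - 452*k/3 (m(k) = (-1356*k + 1450)/9 = (1450 - 1356*k)/9 = 1450/9 - 452*k/3)
-940361/H(-729) + m(-590)/4849627 = -940361/((1/1023)*(-729)) + (1450/9 - 452/3*(-590))/4849627 = -940361/(-243/341) + (1450/9 + 266680/3)*(1/4849627) = -940361*(-341/243) + (801490/9)*(1/4849627) = 320663101/243 + 801490/43646643 = 1555096454153557/1178459361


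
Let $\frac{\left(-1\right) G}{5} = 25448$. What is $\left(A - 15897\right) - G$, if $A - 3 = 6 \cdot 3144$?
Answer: $130210$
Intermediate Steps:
$G = -127240$ ($G = \left(-5\right) 25448 = -127240$)
$A = 18867$ ($A = 3 + 6 \cdot 3144 = 3 + 18864 = 18867$)
$\left(A - 15897\right) - G = \left(18867 - 15897\right) - -127240 = 2970 + 127240 = 130210$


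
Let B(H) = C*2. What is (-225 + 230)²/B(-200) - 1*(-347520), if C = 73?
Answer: 50737945/146 ≈ 3.4752e+5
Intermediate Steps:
B(H) = 146 (B(H) = 73*2 = 146)
(-225 + 230)²/B(-200) - 1*(-347520) = (-225 + 230)²/146 - 1*(-347520) = 5²*(1/146) + 347520 = 25*(1/146) + 347520 = 25/146 + 347520 = 50737945/146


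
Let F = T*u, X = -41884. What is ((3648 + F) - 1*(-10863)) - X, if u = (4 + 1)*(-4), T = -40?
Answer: 57195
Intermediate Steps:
u = -20 (u = 5*(-4) = -20)
F = 800 (F = -40*(-20) = 800)
((3648 + F) - 1*(-10863)) - X = ((3648 + 800) - 1*(-10863)) - 1*(-41884) = (4448 + 10863) + 41884 = 15311 + 41884 = 57195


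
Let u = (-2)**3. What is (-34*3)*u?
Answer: 816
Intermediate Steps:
u = -8
(-34*3)*u = -34*3*(-8) = -102*(-8) = 816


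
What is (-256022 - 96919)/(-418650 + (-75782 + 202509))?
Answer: 352941/291923 ≈ 1.2090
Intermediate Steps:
(-256022 - 96919)/(-418650 + (-75782 + 202509)) = -352941/(-418650 + 126727) = -352941/(-291923) = -352941*(-1/291923) = 352941/291923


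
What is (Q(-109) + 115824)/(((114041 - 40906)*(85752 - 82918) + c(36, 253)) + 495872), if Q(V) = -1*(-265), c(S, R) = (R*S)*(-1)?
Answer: 116089/207751354 ≈ 0.00055879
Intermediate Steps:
c(S, R) = -R*S
Q(V) = 265
(Q(-109) + 115824)/(((114041 - 40906)*(85752 - 82918) + c(36, 253)) + 495872) = (265 + 115824)/(((114041 - 40906)*(85752 - 82918) - 1*253*36) + 495872) = 116089/((73135*2834 - 9108) + 495872) = 116089/((207264590 - 9108) + 495872) = 116089/(207255482 + 495872) = 116089/207751354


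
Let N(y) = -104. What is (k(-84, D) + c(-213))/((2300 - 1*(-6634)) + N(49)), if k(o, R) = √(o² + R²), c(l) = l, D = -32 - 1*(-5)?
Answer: -213/8830 + 3*√865/8830 ≈ -0.014130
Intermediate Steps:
D = -27 (D = -32 + 5 = -27)
k(o, R) = √(R² + o²)
(k(-84, D) + c(-213))/((2300 - 1*(-6634)) + N(49)) = (√((-27)² + (-84)²) - 213)/((2300 - 1*(-6634)) - 104) = (√(729 + 7056) - 213)/((2300 + 6634) - 104) = (√7785 - 213)/(8934 - 104) = (3*√865 - 213)/8830 = (-213 + 3*√865)*(1/8830) = -213/8830 + 3*√865/8830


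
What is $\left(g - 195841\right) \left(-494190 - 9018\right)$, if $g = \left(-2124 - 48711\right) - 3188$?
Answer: $125733563712$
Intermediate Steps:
$g = -54023$ ($g = -50835 - 3188 = -54023$)
$\left(g - 195841\right) \left(-494190 - 9018\right) = \left(-54023 - 195841\right) \left(-494190 - 9018\right) = \left(-54023 - 195841\right) \left(-503208\right) = \left(-249864\right) \left(-503208\right) = 125733563712$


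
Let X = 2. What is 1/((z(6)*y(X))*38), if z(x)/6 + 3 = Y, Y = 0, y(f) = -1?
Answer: 1/684 ≈ 0.0014620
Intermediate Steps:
z(x) = -18 (z(x) = -18 + 6*0 = -18 + 0 = -18)
1/((z(6)*y(X))*38) = 1/(-18*(-1)*38) = 1/(18*38) = 1/684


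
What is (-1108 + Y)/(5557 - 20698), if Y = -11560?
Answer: 12668/15141 ≈ 0.83667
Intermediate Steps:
(-1108 + Y)/(5557 - 20698) = (-1108 - 11560)/(5557 - 20698) = -12668/(-15141) = -12668*(-1/15141) = 12668/15141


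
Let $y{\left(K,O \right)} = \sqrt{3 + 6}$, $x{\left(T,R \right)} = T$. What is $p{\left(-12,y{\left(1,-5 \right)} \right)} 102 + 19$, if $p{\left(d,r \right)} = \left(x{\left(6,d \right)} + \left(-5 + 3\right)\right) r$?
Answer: $1243$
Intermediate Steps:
$y{\left(K,O \right)} = 3$ ($y{\left(K,O \right)} = \sqrt{9} = 3$)
$p{\left(d,r \right)} = 4 r$ ($p{\left(d,r \right)} = \left(6 + \left(-5 + 3\right)\right) r = \left(6 - 2\right) r = 4 r$)
$p{\left(-12,y{\left(1,-5 \right)} \right)} 102 + 19 = 4 \cdot 3 \cdot 102 + 19 = 12 \cdot 102 + 19 = 1224 + 19 = 1243$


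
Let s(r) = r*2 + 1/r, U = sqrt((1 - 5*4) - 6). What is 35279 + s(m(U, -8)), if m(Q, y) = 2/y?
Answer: 70549/2 ≈ 35275.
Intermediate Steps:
U = 5*I (U = sqrt((1 - 20) - 6) = sqrt(-19 - 6) = sqrt(-25) = 5*I ≈ 5.0*I)
s(r) = 1/r + 2*r (s(r) = 2*r + 1/r = 1/r + 2*r)
35279 + s(m(U, -8)) = 35279 + (1/(2/(-8)) + 2*(2/(-8))) = 35279 + (1/(2*(-1/8)) + 2*(2*(-1/8))) = 35279 + (1/(-1/4) + 2*(-1/4)) = 35279 + (-4 - 1/2) = 35279 - 9/2 = 70549/2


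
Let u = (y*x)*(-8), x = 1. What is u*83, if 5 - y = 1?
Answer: -2656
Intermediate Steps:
y = 4 (y = 5 - 1*1 = 5 - 1 = 4)
u = -32 (u = (4*1)*(-8) = 4*(-8) = -32)
u*83 = -32*83 = -2656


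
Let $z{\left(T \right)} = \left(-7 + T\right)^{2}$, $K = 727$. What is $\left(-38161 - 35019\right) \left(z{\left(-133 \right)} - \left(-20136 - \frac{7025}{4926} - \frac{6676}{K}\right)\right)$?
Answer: $- \frac{5208243864763570}{1790601} \approx -2.9087 \cdot 10^{9}$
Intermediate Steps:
$\left(-38161 - 35019\right) \left(z{\left(-133 \right)} - \left(-20136 - \frac{7025}{4926} - \frac{6676}{K}\right)\right) = \left(-38161 - 35019\right) \left(\left(-7 - 133\right)^{2} - \left(-20136 - \frac{7025}{4926} - \frac{6676}{727}\right)\right) = - 73180 \left(\left(-140\right)^{2} - \left(-20136 - \frac{7025}{4926} - \frac{6676}{727}\right)\right) = - 73180 \left(19600 + \left(20136 - \left(- \frac{7025}{4926} - \frac{6676}{727}\right)\right)\right) = - 73180 \left(19600 + \left(20136 - - \frac{37993151}{3581202}\right)\right) = - 73180 \left(19600 + \left(20136 + \frac{37993151}{3581202}\right)\right) = - 73180 \left(19600 + \frac{72149076623}{3581202}\right) = \left(-73180\right) \frac{142340635823}{3581202} = - \frac{5208243864763570}{1790601}$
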